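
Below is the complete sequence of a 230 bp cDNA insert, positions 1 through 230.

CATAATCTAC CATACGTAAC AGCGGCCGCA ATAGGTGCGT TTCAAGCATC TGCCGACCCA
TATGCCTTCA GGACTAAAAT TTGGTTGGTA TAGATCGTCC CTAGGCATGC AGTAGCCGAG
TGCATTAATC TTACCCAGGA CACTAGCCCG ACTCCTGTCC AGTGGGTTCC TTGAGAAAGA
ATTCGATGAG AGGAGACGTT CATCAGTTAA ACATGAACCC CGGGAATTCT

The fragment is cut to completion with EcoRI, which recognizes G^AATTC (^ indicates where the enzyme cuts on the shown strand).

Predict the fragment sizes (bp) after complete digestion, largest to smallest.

EcoRI sites (GAATTC) start at positions 179, 224.
EcoRI cuts after the first base of each site, so after positions 179, 224.
Linear molecule, 2 cuts → 3 fragments:
  1–179 → 179 bp
  180–224 → 45 bp
  225–230 → 6 bp
Sorted largest to smallest: 179, 45, 6 bp.

179, 45, 6 bp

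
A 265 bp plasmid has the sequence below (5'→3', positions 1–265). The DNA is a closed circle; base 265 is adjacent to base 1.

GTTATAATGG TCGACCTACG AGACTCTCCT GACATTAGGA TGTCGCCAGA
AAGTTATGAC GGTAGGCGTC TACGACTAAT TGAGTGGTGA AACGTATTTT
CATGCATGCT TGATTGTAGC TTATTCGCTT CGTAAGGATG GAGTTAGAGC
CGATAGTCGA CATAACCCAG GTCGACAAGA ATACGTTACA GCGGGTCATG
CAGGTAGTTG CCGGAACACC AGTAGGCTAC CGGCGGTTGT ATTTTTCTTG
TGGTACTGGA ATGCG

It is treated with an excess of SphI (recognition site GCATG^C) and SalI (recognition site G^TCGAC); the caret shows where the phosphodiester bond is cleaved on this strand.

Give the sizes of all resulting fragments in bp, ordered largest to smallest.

104, 98, 48, 15 bp

The SphI site (GCATGC) starts at position 104.
SphI cuts after base 5 of each site (before the last base), so after position 108.
SalI sites (GTCGAC) start at positions 10, 156, 171.
SalI cuts after the first base of each site, so after positions 10, 156, 171.
Combined cut positions: 10, 108, 156, 171.
Circular molecule, 4 cuts → 4 fragments:
  11–108 → 98 bp
  109–156 → 48 bp
  157–171 → 15 bp
  172–265 then 1–10 → 94 + 10 = 104 bp
Sorted largest to smallest: 104, 98, 48, 15 bp.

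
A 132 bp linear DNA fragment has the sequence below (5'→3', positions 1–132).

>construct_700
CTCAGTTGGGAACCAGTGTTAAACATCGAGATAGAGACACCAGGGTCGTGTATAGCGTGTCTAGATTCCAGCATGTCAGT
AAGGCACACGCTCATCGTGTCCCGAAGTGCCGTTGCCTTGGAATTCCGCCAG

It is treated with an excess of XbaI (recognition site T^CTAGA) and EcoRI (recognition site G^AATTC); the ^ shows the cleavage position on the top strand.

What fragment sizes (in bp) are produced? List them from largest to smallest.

61, 60, 11 bp

The XbaI site (TCTAGA) starts at position 60.
XbaI cuts after the first base of each site, so after position 60.
The EcoRI site (GAATTC) starts at position 121.
EcoRI cuts after the first base of each site, so after position 121.
Combined cut positions: 60, 121.
Linear molecule, 2 cuts → 3 fragments:
  1–60 → 60 bp
  61–121 → 61 bp
  122–132 → 11 bp
Sorted largest to smallest: 61, 60, 11 bp.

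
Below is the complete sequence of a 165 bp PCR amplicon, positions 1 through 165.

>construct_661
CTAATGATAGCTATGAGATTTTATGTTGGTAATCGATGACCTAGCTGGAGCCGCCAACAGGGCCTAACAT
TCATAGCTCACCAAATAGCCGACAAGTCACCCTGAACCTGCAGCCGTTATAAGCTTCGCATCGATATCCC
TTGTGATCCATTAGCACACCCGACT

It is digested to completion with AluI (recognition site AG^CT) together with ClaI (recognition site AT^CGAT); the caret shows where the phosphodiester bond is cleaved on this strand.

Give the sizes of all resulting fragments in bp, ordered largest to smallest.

AluI sites (AGCT) start at positions 9, 43, 75, 122.
AluI cuts after base 2 of each site, so after positions 10, 44, 76, 123.
ClaI sites (ATCGAT) start at positions 32, 130.
ClaI cuts after base 2 of each site, so after positions 33, 131.
Combined cut positions: 10, 33, 44, 76, 123, 131.
Linear molecule, 6 cuts → 7 fragments:
  1–10 → 10 bp
  11–33 → 23 bp
  34–44 → 11 bp
  45–76 → 32 bp
  77–123 → 47 bp
  124–131 → 8 bp
  132–165 → 34 bp
Sorted largest to smallest: 47, 34, 32, 23, 11, 10, 8 bp.

47, 34, 32, 23, 11, 10, 8 bp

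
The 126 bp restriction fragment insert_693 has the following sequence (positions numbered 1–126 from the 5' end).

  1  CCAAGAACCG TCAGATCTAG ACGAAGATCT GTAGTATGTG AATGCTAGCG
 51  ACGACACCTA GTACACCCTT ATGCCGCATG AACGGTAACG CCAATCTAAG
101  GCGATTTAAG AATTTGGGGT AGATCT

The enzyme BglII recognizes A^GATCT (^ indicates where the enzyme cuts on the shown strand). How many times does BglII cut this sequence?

3

AGATCT occurs starting at positions 13, 25, 121.
BglII cuts at 3 sites.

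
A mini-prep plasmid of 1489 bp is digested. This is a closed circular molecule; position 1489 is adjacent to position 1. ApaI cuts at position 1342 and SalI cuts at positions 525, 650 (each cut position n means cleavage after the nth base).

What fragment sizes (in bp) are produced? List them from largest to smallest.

692, 672, 125 bp

Combined cut positions (sorted): 525, 650, 1342.
Circular molecule, 3 cuts → 3 fragments:
  650 − 525 = 125 bp
  1342 − 650 = 692 bp
  wrap: 1489 − 1342 + 525 = 672 bp
Sorted largest to smallest: 692, 672, 125 bp.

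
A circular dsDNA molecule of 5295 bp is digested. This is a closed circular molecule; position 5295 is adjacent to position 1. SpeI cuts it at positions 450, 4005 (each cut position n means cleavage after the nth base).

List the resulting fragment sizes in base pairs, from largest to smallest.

Circular molecule, 2 cuts → 2 fragments:
  4005 − 450 = 3555 bp
  wrap: 5295 − 4005 + 450 = 1740 bp
Sorted largest to smallest: 3555, 1740 bp.

3555, 1740 bp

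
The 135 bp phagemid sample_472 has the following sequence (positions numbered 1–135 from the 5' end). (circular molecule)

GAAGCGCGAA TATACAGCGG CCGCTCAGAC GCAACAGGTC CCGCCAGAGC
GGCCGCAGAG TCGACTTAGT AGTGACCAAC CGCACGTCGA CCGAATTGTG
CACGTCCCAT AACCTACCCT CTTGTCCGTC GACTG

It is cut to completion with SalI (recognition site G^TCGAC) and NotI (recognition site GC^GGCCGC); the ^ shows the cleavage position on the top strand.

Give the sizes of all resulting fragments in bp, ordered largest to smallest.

SalI sites (GTCGAC) start at positions 60, 86, 128.
SalI cuts after the first base of each site, so after positions 60, 86, 128.
NotI sites (GCGGCCGC) start at positions 17, 49.
NotI cuts after base 2 of each site, so after positions 18, 50.
Combined cut positions: 18, 50, 60, 86, 128.
Circular molecule, 5 cuts → 5 fragments:
  19–50 → 32 bp
  51–60 → 10 bp
  61–86 → 26 bp
  87–128 → 42 bp
  129–135 then 1–18 → 7 + 18 = 25 bp
Sorted largest to smallest: 42, 32, 26, 25, 10 bp.

42, 32, 26, 25, 10 bp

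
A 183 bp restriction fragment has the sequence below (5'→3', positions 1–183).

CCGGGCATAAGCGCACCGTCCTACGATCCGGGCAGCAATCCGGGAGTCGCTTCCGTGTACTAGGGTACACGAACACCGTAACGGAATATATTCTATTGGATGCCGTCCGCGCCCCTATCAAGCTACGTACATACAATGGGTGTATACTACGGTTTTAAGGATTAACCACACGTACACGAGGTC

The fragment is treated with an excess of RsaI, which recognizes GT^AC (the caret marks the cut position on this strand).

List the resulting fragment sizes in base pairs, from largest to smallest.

62, 58, 45, 10, 8 bp

RsaI sites (GTAC) start at positions 57, 65, 127, 172.
RsaI cuts after base 2 of each site, so after positions 58, 66, 128, 173.
Linear molecule, 4 cuts → 5 fragments:
  1–58 → 58 bp
  59–66 → 8 bp
  67–128 → 62 bp
  129–173 → 45 bp
  174–183 → 10 bp
Sorted largest to smallest: 62, 58, 45, 10, 8 bp.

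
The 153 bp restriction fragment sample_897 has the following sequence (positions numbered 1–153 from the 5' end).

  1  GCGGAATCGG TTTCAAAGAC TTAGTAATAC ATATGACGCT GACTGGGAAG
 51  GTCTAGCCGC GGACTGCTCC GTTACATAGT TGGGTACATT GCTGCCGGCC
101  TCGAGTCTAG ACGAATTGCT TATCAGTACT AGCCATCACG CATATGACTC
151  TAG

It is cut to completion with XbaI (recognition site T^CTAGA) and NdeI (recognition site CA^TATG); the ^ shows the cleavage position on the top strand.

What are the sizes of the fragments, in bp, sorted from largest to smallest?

The XbaI site (TCTAGA) starts at position 106.
XbaI cuts after the first base of each site, so after position 106.
NdeI sites (CATATG) start at positions 30, 141.
NdeI cuts after base 2 of each site, so after positions 31, 142.
Combined cut positions: 31, 106, 142.
Linear molecule, 3 cuts → 4 fragments:
  1–31 → 31 bp
  32–106 → 75 bp
  107–142 → 36 bp
  143–153 → 11 bp
Sorted largest to smallest: 75, 36, 31, 11 bp.

75, 36, 31, 11 bp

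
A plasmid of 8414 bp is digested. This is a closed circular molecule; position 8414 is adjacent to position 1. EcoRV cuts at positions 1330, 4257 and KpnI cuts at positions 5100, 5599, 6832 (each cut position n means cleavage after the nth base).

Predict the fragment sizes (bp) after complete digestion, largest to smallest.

2927, 2912, 1233, 843, 499 bp

Combined cut positions (sorted): 1330, 4257, 5100, 5599, 6832.
Circular molecule, 5 cuts → 5 fragments:
  4257 − 1330 = 2927 bp
  5100 − 4257 = 843 bp
  5599 − 5100 = 499 bp
  6832 − 5599 = 1233 bp
  wrap: 8414 − 6832 + 1330 = 2912 bp
Sorted largest to smallest: 2927, 2912, 1233, 843, 499 bp.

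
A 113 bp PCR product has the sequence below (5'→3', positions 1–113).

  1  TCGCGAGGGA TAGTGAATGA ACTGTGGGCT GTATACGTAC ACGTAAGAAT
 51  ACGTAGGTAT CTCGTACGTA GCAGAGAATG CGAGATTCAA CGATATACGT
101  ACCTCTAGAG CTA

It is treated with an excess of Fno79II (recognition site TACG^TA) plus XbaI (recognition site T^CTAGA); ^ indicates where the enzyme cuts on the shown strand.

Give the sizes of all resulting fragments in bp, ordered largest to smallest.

37, 31, 16, 15, 9, 5 bp

Fno79II sites (TACGTA) start at positions 34, 50, 65, 96.
Fno79II cuts after base 4 of each site, so after positions 37, 53, 68, 99.
The XbaI site (TCTAGA) starts at position 104.
XbaI cuts after the first base of each site, so after position 104.
Combined cut positions: 37, 53, 68, 99, 104.
Linear molecule, 5 cuts → 6 fragments:
  1–37 → 37 bp
  38–53 → 16 bp
  54–68 → 15 bp
  69–99 → 31 bp
  100–104 → 5 bp
  105–113 → 9 bp
Sorted largest to smallest: 37, 31, 16, 15, 9, 5 bp.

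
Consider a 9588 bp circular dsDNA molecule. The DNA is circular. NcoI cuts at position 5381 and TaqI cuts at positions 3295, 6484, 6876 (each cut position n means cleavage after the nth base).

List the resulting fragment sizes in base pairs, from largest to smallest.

Combined cut positions (sorted): 3295, 5381, 6484, 6876.
Circular molecule, 4 cuts → 4 fragments:
  5381 − 3295 = 2086 bp
  6484 − 5381 = 1103 bp
  6876 − 6484 = 392 bp
  wrap: 9588 − 6876 + 3295 = 6007 bp
Sorted largest to smallest: 6007, 2086, 1103, 392 bp.

6007, 2086, 1103, 392 bp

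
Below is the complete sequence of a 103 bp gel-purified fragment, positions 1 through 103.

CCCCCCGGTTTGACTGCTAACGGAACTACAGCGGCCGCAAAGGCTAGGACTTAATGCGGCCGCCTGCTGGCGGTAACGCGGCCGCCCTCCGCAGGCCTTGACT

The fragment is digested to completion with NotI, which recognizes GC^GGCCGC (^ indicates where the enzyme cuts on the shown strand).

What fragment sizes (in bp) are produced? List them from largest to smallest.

NotI sites (GCGGCCGC) start at positions 31, 56, 78.
NotI cuts after base 2 of each site, so after positions 32, 57, 79.
Linear molecule, 3 cuts → 4 fragments:
  1–32 → 32 bp
  33–57 → 25 bp
  58–79 → 22 bp
  80–103 → 24 bp
Sorted largest to smallest: 32, 25, 24, 22 bp.

32, 25, 24, 22 bp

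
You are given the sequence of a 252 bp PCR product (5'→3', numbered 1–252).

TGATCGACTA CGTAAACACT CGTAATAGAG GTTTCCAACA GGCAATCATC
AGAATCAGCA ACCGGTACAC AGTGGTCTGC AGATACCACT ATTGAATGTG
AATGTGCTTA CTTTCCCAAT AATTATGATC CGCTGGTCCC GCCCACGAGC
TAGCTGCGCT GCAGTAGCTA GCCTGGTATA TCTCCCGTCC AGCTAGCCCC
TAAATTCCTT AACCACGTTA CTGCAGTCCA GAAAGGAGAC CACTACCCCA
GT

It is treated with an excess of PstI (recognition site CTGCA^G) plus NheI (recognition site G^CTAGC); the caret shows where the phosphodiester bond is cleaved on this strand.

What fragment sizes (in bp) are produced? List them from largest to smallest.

PstI sites (CTGCAG) start at positions 77, 159, 221.
PstI cuts after base 5 of each site (before the last base), so after positions 81, 163, 225.
NheI sites (GCTAGC) start at positions 149, 167, 192.
NheI cuts after the first base of each site, so after positions 149, 167, 192.
Combined cut positions: 81, 149, 163, 167, 192, 225.
Linear molecule, 6 cuts → 7 fragments:
  1–81 → 81 bp
  82–149 → 68 bp
  150–163 → 14 bp
  164–167 → 4 bp
  168–192 → 25 bp
  193–225 → 33 bp
  226–252 → 27 bp
Sorted largest to smallest: 81, 68, 33, 27, 25, 14, 4 bp.

81, 68, 33, 27, 25, 14, 4 bp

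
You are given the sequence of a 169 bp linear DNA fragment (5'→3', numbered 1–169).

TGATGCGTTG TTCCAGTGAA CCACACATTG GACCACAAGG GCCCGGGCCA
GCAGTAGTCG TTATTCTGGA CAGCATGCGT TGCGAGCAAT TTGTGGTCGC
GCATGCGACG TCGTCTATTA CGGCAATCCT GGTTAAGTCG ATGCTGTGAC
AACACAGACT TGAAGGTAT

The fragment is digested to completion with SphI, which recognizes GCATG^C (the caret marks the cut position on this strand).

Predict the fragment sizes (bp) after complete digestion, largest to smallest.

77, 64, 28 bp

SphI sites (GCATGC) start at positions 73, 101.
SphI cuts after base 5 of each site (before the last base), so after positions 77, 105.
Linear molecule, 2 cuts → 3 fragments:
  1–77 → 77 bp
  78–105 → 28 bp
  106–169 → 64 bp
Sorted largest to smallest: 77, 64, 28 bp.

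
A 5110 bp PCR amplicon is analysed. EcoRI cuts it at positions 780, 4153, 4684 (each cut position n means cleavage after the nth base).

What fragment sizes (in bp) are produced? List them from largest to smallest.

Linear molecule, 3 cuts → 4 fragments:
  780 − 0 = 780 bp
  4153 − 780 = 3373 bp
  4684 − 4153 = 531 bp
  5110 − 4684 = 426 bp
Sorted largest to smallest: 3373, 780, 531, 426 bp.

3373, 780, 531, 426 bp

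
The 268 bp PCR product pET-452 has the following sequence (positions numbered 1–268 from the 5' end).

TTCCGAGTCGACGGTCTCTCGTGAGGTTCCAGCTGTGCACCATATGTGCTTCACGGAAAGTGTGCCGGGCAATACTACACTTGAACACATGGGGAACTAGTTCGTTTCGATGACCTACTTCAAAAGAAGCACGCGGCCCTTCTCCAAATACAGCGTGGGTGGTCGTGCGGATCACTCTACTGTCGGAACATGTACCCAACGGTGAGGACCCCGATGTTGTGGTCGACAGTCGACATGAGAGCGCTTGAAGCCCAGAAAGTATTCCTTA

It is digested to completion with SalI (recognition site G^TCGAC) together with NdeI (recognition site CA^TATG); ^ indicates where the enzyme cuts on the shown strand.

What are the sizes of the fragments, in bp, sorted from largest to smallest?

SalI sites (GTCGAC) start at positions 7, 222, 229.
SalI cuts after the first base of each site, so after positions 7, 222, 229.
The NdeI site (CATATG) starts at position 41.
NdeI cuts after base 2 of each site, so after position 42.
Combined cut positions: 7, 42, 222, 229.
Linear molecule, 4 cuts → 5 fragments:
  1–7 → 7 bp
  8–42 → 35 bp
  43–222 → 180 bp
  223–229 → 7 bp
  230–268 → 39 bp
Sorted largest to smallest: 180, 39, 35, 7, 7 bp.

180, 39, 35, 7, 7 bp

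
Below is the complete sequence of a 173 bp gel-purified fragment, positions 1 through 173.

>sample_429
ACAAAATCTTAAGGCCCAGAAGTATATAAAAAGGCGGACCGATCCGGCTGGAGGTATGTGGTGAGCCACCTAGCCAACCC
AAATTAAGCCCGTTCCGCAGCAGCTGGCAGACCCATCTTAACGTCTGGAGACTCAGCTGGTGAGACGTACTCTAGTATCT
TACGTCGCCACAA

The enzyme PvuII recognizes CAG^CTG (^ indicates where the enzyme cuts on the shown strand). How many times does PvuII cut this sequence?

CAGCTG occurs starting at positions 101, 134.
PvuII cuts at 2 sites.

2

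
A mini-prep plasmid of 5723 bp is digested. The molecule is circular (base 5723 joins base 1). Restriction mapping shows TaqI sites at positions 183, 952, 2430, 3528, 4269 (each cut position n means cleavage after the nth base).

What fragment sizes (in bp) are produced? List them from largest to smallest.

Circular molecule, 5 cuts → 5 fragments:
  952 − 183 = 769 bp
  2430 − 952 = 1478 bp
  3528 − 2430 = 1098 bp
  4269 − 3528 = 741 bp
  wrap: 5723 − 4269 + 183 = 1637 bp
Sorted largest to smallest: 1637, 1478, 1098, 769, 741 bp.

1637, 1478, 1098, 769, 741 bp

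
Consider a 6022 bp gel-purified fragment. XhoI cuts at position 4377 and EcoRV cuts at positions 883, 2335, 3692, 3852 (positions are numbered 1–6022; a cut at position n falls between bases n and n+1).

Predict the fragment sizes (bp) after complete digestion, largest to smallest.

Combined cut positions (sorted): 883, 2335, 3692, 3852, 4377.
Linear molecule, 5 cuts → 6 fragments:
  883 − 0 = 883 bp
  2335 − 883 = 1452 bp
  3692 − 2335 = 1357 bp
  3852 − 3692 = 160 bp
  4377 − 3852 = 525 bp
  6022 − 4377 = 1645 bp
Sorted largest to smallest: 1645, 1452, 1357, 883, 525, 160 bp.

1645, 1452, 1357, 883, 525, 160 bp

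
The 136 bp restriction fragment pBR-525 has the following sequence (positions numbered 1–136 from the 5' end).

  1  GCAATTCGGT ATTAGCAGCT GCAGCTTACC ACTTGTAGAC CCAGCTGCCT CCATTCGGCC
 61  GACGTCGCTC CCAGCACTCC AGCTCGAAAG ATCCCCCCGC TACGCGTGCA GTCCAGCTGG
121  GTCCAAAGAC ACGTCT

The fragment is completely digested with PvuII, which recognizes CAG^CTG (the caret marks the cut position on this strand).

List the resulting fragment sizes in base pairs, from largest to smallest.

72, 26, 20, 18 bp

PvuII sites (CAGCTG) start at positions 16, 42, 114.
PvuII cuts after base 3 of each site, so after positions 18, 44, 116.
Linear molecule, 3 cuts → 4 fragments:
  1–18 → 18 bp
  19–44 → 26 bp
  45–116 → 72 bp
  117–136 → 20 bp
Sorted largest to smallest: 72, 26, 20, 18 bp.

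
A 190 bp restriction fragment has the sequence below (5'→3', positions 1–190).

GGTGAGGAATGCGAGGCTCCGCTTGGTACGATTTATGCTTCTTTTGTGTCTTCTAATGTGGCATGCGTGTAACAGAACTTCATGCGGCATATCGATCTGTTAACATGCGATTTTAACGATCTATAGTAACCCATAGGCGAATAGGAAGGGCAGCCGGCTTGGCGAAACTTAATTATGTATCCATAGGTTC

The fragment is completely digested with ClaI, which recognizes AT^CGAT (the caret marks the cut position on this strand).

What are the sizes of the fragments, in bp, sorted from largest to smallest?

98, 92 bp

The ClaI site (ATCGAT) starts at position 91.
ClaI cuts after base 2 of each site, so after position 92.
Linear molecule, 1 cut → 2 fragments:
  1–92 → 92 bp
  93–190 → 98 bp
Sorted largest to smallest: 98, 92 bp.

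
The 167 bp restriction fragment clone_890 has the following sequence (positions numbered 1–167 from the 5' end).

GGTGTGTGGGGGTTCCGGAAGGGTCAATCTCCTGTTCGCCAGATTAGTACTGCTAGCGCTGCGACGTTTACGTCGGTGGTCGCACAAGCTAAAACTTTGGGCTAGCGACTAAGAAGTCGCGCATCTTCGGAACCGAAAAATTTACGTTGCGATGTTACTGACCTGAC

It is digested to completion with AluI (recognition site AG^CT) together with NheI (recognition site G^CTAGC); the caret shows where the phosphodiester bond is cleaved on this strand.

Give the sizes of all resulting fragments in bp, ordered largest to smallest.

66, 52, 36, 13 bp

The AluI site (AGCT) starts at position 87.
AluI cuts after base 2 of each site, so after position 88.
NheI sites (GCTAGC) start at positions 52, 101.
NheI cuts after the first base of each site, so after positions 52, 101.
Combined cut positions: 52, 88, 101.
Linear molecule, 3 cuts → 4 fragments:
  1–52 → 52 bp
  53–88 → 36 bp
  89–101 → 13 bp
  102–167 → 66 bp
Sorted largest to smallest: 66, 52, 36, 13 bp.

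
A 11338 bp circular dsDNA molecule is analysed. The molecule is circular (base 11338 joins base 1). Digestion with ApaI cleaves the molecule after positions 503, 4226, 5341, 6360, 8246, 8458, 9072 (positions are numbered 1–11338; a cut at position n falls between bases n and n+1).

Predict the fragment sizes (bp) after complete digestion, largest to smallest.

Circular molecule, 7 cuts → 7 fragments:
  4226 − 503 = 3723 bp
  5341 − 4226 = 1115 bp
  6360 − 5341 = 1019 bp
  8246 − 6360 = 1886 bp
  8458 − 8246 = 212 bp
  9072 − 8458 = 614 bp
  wrap: 11338 − 9072 + 503 = 2769 bp
Sorted largest to smallest: 3723, 2769, 1886, 1115, 1019, 614, 212 bp.

3723, 2769, 1886, 1115, 1019, 614, 212 bp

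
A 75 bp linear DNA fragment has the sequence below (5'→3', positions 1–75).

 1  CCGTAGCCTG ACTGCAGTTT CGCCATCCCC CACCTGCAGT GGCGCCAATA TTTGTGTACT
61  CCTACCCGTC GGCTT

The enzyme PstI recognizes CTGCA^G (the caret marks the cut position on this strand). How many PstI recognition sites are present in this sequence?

CTGCAG occurs starting at positions 12, 34.
PstI cuts at 2 sites.

2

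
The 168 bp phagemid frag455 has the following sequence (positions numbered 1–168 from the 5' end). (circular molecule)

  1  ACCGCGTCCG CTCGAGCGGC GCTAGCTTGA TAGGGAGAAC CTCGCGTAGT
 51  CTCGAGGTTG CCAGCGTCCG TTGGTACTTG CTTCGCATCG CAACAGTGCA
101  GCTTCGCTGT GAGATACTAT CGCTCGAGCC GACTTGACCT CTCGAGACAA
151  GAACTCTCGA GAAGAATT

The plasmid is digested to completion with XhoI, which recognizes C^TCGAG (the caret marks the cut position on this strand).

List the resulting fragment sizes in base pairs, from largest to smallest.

72, 40, 23, 18, 15 bp

XhoI sites (CTCGAG) start at positions 11, 51, 123, 141, 156.
XhoI cuts after the first base of each site, so after positions 11, 51, 123, 141, 156.
Circular molecule, 5 cuts → 5 fragments:
  12–51 → 40 bp
  52–123 → 72 bp
  124–141 → 18 bp
  142–156 → 15 bp
  157–168 then 1–11 → 12 + 11 = 23 bp
Sorted largest to smallest: 72, 40, 23, 18, 15 bp.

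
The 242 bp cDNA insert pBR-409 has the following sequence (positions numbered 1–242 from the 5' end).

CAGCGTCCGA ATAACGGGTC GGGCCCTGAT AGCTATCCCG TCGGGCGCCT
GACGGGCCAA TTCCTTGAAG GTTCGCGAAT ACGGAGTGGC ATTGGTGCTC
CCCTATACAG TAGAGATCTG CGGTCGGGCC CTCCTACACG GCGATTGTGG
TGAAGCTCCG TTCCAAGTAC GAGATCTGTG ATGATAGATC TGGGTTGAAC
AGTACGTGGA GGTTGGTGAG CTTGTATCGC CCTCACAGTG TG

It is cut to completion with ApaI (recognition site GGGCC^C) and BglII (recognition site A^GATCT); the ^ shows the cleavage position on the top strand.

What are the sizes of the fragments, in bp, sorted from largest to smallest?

ApaI sites (GGGCCC) start at positions 21, 126.
ApaI cuts after base 5 of each site (before the last base), so after positions 25, 130.
BglII sites (AGATCT) start at positions 114, 172, 186.
BglII cuts after the first base of each site, so after positions 114, 172, 186.
Combined cut positions: 25, 114, 130, 172, 186.
Linear molecule, 5 cuts → 6 fragments:
  1–25 → 25 bp
  26–114 → 89 bp
  115–130 → 16 bp
  131–172 → 42 bp
  173–186 → 14 bp
  187–242 → 56 bp
Sorted largest to smallest: 89, 56, 42, 25, 16, 14 bp.

89, 56, 42, 25, 16, 14 bp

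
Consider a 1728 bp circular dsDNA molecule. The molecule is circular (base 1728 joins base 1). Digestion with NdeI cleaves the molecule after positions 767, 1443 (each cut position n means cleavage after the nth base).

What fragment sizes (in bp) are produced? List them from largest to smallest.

1052, 676 bp

Circular molecule, 2 cuts → 2 fragments:
  1443 − 767 = 676 bp
  wrap: 1728 − 1443 + 767 = 1052 bp
Sorted largest to smallest: 1052, 676 bp.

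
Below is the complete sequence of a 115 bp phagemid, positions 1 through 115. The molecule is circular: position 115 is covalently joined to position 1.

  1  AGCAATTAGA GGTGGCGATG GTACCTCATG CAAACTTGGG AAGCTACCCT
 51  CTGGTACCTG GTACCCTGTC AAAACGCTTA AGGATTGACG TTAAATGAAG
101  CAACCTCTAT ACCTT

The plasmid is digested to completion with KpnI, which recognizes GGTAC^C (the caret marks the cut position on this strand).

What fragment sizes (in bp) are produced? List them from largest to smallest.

75, 33, 7 bp

KpnI sites (GGTACC) start at positions 20, 53, 60.
KpnI cuts after base 5 of each site (before the last base), so after positions 24, 57, 64.
Circular molecule, 3 cuts → 3 fragments:
  25–57 → 33 bp
  58–64 → 7 bp
  65–115 then 1–24 → 51 + 24 = 75 bp
Sorted largest to smallest: 75, 33, 7 bp.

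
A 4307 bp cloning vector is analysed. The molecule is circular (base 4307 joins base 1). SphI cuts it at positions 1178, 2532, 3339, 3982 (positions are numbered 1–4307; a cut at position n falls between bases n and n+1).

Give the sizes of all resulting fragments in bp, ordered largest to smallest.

Circular molecule, 4 cuts → 4 fragments:
  2532 − 1178 = 1354 bp
  3339 − 2532 = 807 bp
  3982 − 3339 = 643 bp
  wrap: 4307 − 3982 + 1178 = 1503 bp
Sorted largest to smallest: 1503, 1354, 807, 643 bp.

1503, 1354, 807, 643 bp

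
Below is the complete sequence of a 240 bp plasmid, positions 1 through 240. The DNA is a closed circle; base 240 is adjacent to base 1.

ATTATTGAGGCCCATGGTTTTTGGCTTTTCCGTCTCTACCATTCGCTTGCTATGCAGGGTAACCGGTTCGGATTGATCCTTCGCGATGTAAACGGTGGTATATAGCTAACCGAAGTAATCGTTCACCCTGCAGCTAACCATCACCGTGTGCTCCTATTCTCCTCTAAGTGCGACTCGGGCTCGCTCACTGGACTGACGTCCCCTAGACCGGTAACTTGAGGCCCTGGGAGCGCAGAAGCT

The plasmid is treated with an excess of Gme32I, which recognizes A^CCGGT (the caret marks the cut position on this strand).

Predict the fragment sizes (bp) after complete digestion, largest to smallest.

Gme32I sites (ACCGGT) start at positions 62, 207.
Gme32I cuts after the first base of each site, so after positions 62, 207.
Circular molecule, 2 cuts → 2 fragments:
  63–207 → 145 bp
  208–240 then 1–62 → 33 + 62 = 95 bp
Sorted largest to smallest: 145, 95 bp.

145, 95 bp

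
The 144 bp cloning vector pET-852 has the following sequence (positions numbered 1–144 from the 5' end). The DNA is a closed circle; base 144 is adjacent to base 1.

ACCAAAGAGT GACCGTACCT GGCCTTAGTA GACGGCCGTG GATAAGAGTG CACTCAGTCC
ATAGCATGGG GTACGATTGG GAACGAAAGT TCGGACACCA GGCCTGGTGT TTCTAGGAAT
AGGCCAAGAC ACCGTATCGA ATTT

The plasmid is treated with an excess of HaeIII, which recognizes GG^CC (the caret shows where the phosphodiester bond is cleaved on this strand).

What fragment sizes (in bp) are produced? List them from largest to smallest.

HaeIII sites (GGCC) start at positions 21, 34, 101, 122.
HaeIII cuts after base 2 of each site, so after positions 22, 35, 102, 123.
Circular molecule, 4 cuts → 4 fragments:
  23–35 → 13 bp
  36–102 → 67 bp
  103–123 → 21 bp
  124–144 then 1–22 → 21 + 22 = 43 bp
Sorted largest to smallest: 67, 43, 21, 13 bp.

67, 43, 21, 13 bp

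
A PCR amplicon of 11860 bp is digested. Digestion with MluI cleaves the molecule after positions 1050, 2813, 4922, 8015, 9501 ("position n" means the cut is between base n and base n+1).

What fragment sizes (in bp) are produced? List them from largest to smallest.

3093, 2359, 2109, 1763, 1486, 1050 bp

Linear molecule, 5 cuts → 6 fragments:
  1050 − 0 = 1050 bp
  2813 − 1050 = 1763 bp
  4922 − 2813 = 2109 bp
  8015 − 4922 = 3093 bp
  9501 − 8015 = 1486 bp
  11860 − 9501 = 2359 bp
Sorted largest to smallest: 3093, 2359, 2109, 1763, 1486, 1050 bp.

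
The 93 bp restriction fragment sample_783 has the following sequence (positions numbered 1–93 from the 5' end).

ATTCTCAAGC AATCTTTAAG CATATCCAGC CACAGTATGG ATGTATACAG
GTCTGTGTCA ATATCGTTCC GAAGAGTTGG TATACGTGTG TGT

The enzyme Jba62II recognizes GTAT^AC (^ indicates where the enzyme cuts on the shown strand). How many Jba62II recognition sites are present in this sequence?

GTATAC occurs starting at positions 43, 80.
Jba62II cuts at 2 sites.

2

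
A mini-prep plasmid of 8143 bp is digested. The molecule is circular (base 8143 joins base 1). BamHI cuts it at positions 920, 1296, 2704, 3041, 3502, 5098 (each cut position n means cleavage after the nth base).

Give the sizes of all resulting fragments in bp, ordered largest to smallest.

Circular molecule, 6 cuts → 6 fragments:
  1296 − 920 = 376 bp
  2704 − 1296 = 1408 bp
  3041 − 2704 = 337 bp
  3502 − 3041 = 461 bp
  5098 − 3502 = 1596 bp
  wrap: 8143 − 5098 + 920 = 3965 bp
Sorted largest to smallest: 3965, 1596, 1408, 461, 376, 337 bp.

3965, 1596, 1408, 461, 376, 337 bp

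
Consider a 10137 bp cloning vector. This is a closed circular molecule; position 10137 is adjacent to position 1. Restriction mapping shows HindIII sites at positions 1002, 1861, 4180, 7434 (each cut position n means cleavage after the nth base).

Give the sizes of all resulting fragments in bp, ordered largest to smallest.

3705, 3254, 2319, 859 bp

Circular molecule, 4 cuts → 4 fragments:
  1861 − 1002 = 859 bp
  4180 − 1861 = 2319 bp
  7434 − 4180 = 3254 bp
  wrap: 10137 − 7434 + 1002 = 3705 bp
Sorted largest to smallest: 3705, 3254, 2319, 859 bp.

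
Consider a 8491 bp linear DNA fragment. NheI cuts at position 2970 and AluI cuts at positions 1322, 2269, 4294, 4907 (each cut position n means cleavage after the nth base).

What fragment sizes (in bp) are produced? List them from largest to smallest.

Combined cut positions (sorted): 1322, 2269, 2970, 4294, 4907.
Linear molecule, 5 cuts → 6 fragments:
  1322 − 0 = 1322 bp
  2269 − 1322 = 947 bp
  2970 − 2269 = 701 bp
  4294 − 2970 = 1324 bp
  4907 − 4294 = 613 bp
  8491 − 4907 = 3584 bp
Sorted largest to smallest: 3584, 1324, 1322, 947, 701, 613 bp.

3584, 1324, 1322, 947, 701, 613 bp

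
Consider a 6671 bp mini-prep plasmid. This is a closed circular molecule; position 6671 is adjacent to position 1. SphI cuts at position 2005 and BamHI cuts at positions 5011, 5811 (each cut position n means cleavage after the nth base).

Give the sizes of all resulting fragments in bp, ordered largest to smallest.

3006, 2865, 800 bp

Combined cut positions (sorted): 2005, 5011, 5811.
Circular molecule, 3 cuts → 3 fragments:
  5011 − 2005 = 3006 bp
  5811 − 5011 = 800 bp
  wrap: 6671 − 5811 + 2005 = 2865 bp
Sorted largest to smallest: 3006, 2865, 800 bp.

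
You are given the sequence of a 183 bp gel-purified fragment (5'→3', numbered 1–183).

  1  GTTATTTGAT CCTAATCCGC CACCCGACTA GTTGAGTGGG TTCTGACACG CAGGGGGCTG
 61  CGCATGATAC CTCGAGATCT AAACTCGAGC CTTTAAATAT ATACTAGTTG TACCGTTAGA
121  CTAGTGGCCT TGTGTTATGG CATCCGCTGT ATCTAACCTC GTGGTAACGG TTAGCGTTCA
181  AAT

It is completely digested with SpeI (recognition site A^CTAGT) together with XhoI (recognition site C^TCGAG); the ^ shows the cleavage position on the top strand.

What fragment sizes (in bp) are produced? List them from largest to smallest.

63, 44, 27, 19, 17, 13 bp

SpeI sites (ACTAGT) start at positions 27, 103, 120.
SpeI cuts after the first base of each site, so after positions 27, 103, 120.
XhoI sites (CTCGAG) start at positions 71, 84.
XhoI cuts after the first base of each site, so after positions 71, 84.
Combined cut positions: 27, 71, 84, 103, 120.
Linear molecule, 5 cuts → 6 fragments:
  1–27 → 27 bp
  28–71 → 44 bp
  72–84 → 13 bp
  85–103 → 19 bp
  104–120 → 17 bp
  121–183 → 63 bp
Sorted largest to smallest: 63, 44, 27, 19, 17, 13 bp.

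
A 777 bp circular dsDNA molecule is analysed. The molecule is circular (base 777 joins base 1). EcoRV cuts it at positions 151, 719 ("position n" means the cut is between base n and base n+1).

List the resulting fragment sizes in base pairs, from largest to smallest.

568, 209 bp

Circular molecule, 2 cuts → 2 fragments:
  719 − 151 = 568 bp
  wrap: 777 − 719 + 151 = 209 bp
Sorted largest to smallest: 568, 209 bp.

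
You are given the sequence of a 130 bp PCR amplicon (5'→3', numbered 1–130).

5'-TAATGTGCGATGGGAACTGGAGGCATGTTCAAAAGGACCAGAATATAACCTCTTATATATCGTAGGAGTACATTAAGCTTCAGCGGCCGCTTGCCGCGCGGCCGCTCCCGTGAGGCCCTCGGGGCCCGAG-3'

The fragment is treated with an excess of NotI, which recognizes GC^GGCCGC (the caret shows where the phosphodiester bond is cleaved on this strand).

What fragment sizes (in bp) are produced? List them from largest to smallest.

84, 31, 15 bp

NotI sites (GCGGCCGC) start at positions 83, 98.
NotI cuts after base 2 of each site, so after positions 84, 99.
Linear molecule, 2 cuts → 3 fragments:
  1–84 → 84 bp
  85–99 → 15 bp
  100–130 → 31 bp
Sorted largest to smallest: 84, 31, 15 bp.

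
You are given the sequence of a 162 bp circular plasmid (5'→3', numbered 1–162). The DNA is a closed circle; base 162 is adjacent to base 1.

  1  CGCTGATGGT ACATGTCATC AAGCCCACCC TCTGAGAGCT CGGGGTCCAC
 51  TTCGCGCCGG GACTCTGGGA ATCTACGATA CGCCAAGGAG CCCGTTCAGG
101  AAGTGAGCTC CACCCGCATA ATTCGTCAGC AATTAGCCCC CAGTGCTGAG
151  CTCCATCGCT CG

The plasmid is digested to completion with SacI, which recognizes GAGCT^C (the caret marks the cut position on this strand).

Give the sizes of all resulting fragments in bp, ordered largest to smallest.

69, 50, 43 bp

SacI sites (GAGCTC) start at positions 36, 105, 148.
SacI cuts after base 5 of each site (before the last base), so after positions 40, 109, 152.
Circular molecule, 3 cuts → 3 fragments:
  41–109 → 69 bp
  110–152 → 43 bp
  153–162 then 1–40 → 10 + 40 = 50 bp
Sorted largest to smallest: 69, 50, 43 bp.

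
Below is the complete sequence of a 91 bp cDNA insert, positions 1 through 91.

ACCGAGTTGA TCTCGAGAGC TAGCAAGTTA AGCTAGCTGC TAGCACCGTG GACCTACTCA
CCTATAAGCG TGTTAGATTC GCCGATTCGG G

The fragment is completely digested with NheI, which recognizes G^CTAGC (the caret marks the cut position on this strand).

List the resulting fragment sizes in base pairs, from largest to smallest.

52, 19, 13, 7 bp

NheI sites (GCTAGC) start at positions 19, 32, 39.
NheI cuts after the first base of each site, so after positions 19, 32, 39.
Linear molecule, 3 cuts → 4 fragments:
  1–19 → 19 bp
  20–32 → 13 bp
  33–39 → 7 bp
  40–91 → 52 bp
Sorted largest to smallest: 52, 19, 13, 7 bp.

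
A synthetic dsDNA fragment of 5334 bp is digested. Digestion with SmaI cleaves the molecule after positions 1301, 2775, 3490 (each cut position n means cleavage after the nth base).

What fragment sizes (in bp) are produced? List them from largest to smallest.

Linear molecule, 3 cuts → 4 fragments:
  1301 − 0 = 1301 bp
  2775 − 1301 = 1474 bp
  3490 − 2775 = 715 bp
  5334 − 3490 = 1844 bp
Sorted largest to smallest: 1844, 1474, 1301, 715 bp.

1844, 1474, 1301, 715 bp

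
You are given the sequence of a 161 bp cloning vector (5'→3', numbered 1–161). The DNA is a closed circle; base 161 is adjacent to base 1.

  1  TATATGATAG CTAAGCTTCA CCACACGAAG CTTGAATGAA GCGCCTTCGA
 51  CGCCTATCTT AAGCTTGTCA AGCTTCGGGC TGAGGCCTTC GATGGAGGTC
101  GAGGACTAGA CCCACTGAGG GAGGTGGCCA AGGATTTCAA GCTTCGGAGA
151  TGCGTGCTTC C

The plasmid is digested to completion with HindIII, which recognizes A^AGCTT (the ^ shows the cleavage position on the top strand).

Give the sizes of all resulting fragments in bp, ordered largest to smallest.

69, 35, 33, 15, 9 bp

HindIII sites (AAGCTT) start at positions 13, 28, 61, 70, 139.
HindIII cuts after the first base of each site, so after positions 13, 28, 61, 70, 139.
Circular molecule, 5 cuts → 5 fragments:
  14–28 → 15 bp
  29–61 → 33 bp
  62–70 → 9 bp
  71–139 → 69 bp
  140–161 then 1–13 → 22 + 13 = 35 bp
Sorted largest to smallest: 69, 35, 33, 15, 9 bp.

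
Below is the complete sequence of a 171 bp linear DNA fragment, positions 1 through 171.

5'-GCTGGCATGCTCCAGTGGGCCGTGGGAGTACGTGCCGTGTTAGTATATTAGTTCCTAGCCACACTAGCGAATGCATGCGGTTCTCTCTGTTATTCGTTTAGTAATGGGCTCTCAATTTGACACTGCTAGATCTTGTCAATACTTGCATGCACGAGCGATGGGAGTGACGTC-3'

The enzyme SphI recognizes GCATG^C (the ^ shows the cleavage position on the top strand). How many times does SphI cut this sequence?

3

GCATGC occurs starting at positions 5, 73, 145.
SphI cuts at 3 sites.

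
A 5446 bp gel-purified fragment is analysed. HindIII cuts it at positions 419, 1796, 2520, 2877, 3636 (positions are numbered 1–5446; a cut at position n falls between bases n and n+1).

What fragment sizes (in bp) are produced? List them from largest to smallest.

Linear molecule, 5 cuts → 6 fragments:
  419 − 0 = 419 bp
  1796 − 419 = 1377 bp
  2520 − 1796 = 724 bp
  2877 − 2520 = 357 bp
  3636 − 2877 = 759 bp
  5446 − 3636 = 1810 bp
Sorted largest to smallest: 1810, 1377, 759, 724, 419, 357 bp.

1810, 1377, 759, 724, 419, 357 bp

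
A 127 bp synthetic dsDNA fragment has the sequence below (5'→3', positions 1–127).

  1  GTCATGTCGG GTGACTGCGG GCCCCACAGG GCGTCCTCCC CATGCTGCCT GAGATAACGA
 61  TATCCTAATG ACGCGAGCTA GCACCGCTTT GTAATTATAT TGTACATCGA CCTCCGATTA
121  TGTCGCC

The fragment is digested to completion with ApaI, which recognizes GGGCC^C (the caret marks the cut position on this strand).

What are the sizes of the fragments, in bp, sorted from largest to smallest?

104, 23 bp

The ApaI site (GGGCCC) starts at position 19.
ApaI cuts after base 5 of each site (before the last base), so after position 23.
Linear molecule, 1 cut → 2 fragments:
  1–23 → 23 bp
  24–127 → 104 bp
Sorted largest to smallest: 104, 23 bp.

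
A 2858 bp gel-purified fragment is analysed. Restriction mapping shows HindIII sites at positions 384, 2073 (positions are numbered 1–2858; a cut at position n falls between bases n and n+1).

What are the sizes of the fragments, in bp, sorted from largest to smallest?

1689, 785, 384 bp

Linear molecule, 2 cuts → 3 fragments:
  384 − 0 = 384 bp
  2073 − 384 = 1689 bp
  2858 − 2073 = 785 bp
Sorted largest to smallest: 1689, 785, 384 bp.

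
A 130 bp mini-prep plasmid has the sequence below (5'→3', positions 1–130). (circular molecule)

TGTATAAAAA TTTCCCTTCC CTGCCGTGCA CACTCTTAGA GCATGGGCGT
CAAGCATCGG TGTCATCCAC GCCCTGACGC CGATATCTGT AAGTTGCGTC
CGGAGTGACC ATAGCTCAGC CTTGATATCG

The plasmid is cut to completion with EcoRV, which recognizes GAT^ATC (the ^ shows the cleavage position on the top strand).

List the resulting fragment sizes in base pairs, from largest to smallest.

EcoRV sites (GATATC) start at positions 82, 124.
EcoRV cuts after base 3 of each site, so after positions 84, 126.
Circular molecule, 2 cuts → 2 fragments:
  85–126 → 42 bp
  127–130 then 1–84 → 4 + 84 = 88 bp
Sorted largest to smallest: 88, 42 bp.

88, 42 bp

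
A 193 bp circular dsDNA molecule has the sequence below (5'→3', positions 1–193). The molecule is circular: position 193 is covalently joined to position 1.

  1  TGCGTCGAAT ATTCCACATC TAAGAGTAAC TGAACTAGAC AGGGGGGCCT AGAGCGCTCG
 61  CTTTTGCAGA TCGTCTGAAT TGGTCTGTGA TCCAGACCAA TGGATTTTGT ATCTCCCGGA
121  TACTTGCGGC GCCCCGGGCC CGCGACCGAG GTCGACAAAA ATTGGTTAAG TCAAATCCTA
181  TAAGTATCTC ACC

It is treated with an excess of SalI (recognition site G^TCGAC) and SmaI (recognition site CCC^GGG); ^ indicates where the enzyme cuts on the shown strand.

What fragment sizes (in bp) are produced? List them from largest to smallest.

The SalI site (GTCGAC) starts at position 151.
SalI cuts after the first base of each site, so after position 151.
The SmaI site (CCCGGG) starts at position 133.
SmaI cuts after base 3 of each site, so after position 135.
Combined cut positions: 135, 151.
Circular molecule, 2 cuts → 2 fragments:
  136–151 → 16 bp
  152–193 then 1–135 → 42 + 135 = 177 bp
Sorted largest to smallest: 177, 16 bp.

177, 16 bp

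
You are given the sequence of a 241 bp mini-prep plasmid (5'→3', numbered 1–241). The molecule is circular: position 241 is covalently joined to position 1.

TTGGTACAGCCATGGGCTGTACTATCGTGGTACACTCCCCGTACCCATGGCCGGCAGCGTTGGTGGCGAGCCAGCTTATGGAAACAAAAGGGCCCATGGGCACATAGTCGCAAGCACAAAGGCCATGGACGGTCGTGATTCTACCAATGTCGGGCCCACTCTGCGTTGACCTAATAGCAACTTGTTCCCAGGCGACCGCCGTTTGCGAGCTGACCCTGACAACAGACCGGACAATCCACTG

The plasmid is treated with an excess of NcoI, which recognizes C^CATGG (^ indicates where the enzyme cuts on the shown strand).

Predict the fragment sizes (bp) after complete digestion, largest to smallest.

NcoI sites (CCATGG) start at positions 10, 45, 94, 123.
NcoI cuts after the first base of each site, so after positions 10, 45, 94, 123.
Circular molecule, 4 cuts → 4 fragments:
  11–45 → 35 bp
  46–94 → 49 bp
  95–123 → 29 bp
  124–241 then 1–10 → 118 + 10 = 128 bp
Sorted largest to smallest: 128, 49, 35, 29 bp.

128, 49, 35, 29 bp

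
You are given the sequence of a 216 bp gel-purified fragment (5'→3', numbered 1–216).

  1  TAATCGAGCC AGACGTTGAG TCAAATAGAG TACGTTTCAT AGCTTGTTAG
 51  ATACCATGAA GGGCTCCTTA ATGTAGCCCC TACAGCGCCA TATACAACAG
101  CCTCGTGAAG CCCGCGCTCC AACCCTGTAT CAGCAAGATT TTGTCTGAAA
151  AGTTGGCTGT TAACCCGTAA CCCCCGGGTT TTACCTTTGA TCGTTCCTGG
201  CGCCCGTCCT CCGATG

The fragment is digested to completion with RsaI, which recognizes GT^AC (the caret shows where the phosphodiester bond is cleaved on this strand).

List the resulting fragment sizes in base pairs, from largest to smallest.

185, 31 bp

The RsaI site (GTAC) starts at position 30.
RsaI cuts after base 2 of each site, so after position 31.
Linear molecule, 1 cut → 2 fragments:
  1–31 → 31 bp
  32–216 → 185 bp
Sorted largest to smallest: 185, 31 bp.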